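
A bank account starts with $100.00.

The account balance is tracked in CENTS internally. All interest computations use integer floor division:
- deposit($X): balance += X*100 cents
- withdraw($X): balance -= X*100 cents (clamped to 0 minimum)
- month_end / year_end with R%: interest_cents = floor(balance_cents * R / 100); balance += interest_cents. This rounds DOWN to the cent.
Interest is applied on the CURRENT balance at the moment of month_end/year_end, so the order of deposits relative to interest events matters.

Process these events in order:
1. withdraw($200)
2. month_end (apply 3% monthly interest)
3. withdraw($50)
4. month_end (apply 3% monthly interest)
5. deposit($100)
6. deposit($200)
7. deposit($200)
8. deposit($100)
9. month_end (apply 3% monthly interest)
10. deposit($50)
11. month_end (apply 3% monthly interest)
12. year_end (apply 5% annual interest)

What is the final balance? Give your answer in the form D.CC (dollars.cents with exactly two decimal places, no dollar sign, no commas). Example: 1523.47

Answer: 722.44

Derivation:
After 1 (withdraw($200)): balance=$0.00 total_interest=$0.00
After 2 (month_end (apply 3% monthly interest)): balance=$0.00 total_interest=$0.00
After 3 (withdraw($50)): balance=$0.00 total_interest=$0.00
After 4 (month_end (apply 3% monthly interest)): balance=$0.00 total_interest=$0.00
After 5 (deposit($100)): balance=$100.00 total_interest=$0.00
After 6 (deposit($200)): balance=$300.00 total_interest=$0.00
After 7 (deposit($200)): balance=$500.00 total_interest=$0.00
After 8 (deposit($100)): balance=$600.00 total_interest=$0.00
After 9 (month_end (apply 3% monthly interest)): balance=$618.00 total_interest=$18.00
After 10 (deposit($50)): balance=$668.00 total_interest=$18.00
After 11 (month_end (apply 3% monthly interest)): balance=$688.04 total_interest=$38.04
After 12 (year_end (apply 5% annual interest)): balance=$722.44 total_interest=$72.44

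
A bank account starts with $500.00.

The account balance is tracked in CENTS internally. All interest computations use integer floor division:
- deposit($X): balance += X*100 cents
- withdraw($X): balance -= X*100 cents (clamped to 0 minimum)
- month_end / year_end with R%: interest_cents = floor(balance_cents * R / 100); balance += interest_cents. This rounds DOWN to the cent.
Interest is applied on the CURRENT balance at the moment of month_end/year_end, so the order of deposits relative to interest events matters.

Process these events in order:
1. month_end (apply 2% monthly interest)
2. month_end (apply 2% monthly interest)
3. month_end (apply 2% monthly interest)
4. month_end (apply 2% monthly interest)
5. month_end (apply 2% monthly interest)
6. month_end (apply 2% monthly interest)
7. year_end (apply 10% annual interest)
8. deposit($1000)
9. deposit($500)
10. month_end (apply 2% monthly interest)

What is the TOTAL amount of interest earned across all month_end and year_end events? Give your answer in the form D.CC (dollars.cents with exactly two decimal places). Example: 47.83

After 1 (month_end (apply 2% monthly interest)): balance=$510.00 total_interest=$10.00
After 2 (month_end (apply 2% monthly interest)): balance=$520.20 total_interest=$20.20
After 3 (month_end (apply 2% monthly interest)): balance=$530.60 total_interest=$30.60
After 4 (month_end (apply 2% monthly interest)): balance=$541.21 total_interest=$41.21
After 5 (month_end (apply 2% monthly interest)): balance=$552.03 total_interest=$52.03
After 6 (month_end (apply 2% monthly interest)): balance=$563.07 total_interest=$63.07
After 7 (year_end (apply 10% annual interest)): balance=$619.37 total_interest=$119.37
After 8 (deposit($1000)): balance=$1619.37 total_interest=$119.37
After 9 (deposit($500)): balance=$2119.37 total_interest=$119.37
After 10 (month_end (apply 2% monthly interest)): balance=$2161.75 total_interest=$161.75

Answer: 161.75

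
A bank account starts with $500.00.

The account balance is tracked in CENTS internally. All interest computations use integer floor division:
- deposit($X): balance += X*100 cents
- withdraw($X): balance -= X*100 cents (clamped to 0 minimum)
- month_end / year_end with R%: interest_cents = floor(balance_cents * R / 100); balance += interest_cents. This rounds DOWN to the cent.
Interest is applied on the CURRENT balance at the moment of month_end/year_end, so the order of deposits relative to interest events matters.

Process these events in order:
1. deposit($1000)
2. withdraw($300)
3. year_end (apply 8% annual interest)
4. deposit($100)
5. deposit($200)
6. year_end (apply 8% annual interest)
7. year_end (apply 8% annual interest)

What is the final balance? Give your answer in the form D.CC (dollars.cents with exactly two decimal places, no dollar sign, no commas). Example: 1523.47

After 1 (deposit($1000)): balance=$1500.00 total_interest=$0.00
After 2 (withdraw($300)): balance=$1200.00 total_interest=$0.00
After 3 (year_end (apply 8% annual interest)): balance=$1296.00 total_interest=$96.00
After 4 (deposit($100)): balance=$1396.00 total_interest=$96.00
After 5 (deposit($200)): balance=$1596.00 total_interest=$96.00
After 6 (year_end (apply 8% annual interest)): balance=$1723.68 total_interest=$223.68
After 7 (year_end (apply 8% annual interest)): balance=$1861.57 total_interest=$361.57

Answer: 1861.57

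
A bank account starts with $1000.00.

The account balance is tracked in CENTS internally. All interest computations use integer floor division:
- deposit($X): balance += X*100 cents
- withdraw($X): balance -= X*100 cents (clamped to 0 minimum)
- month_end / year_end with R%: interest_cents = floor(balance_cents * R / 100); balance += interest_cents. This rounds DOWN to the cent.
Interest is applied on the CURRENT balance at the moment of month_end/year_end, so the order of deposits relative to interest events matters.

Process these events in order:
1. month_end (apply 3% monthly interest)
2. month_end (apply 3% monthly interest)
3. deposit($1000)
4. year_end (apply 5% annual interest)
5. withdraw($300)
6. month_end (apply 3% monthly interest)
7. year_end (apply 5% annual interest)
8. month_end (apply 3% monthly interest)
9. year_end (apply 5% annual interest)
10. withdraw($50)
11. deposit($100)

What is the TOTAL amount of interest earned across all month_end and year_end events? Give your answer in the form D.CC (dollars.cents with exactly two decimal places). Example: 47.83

After 1 (month_end (apply 3% monthly interest)): balance=$1030.00 total_interest=$30.00
After 2 (month_end (apply 3% monthly interest)): balance=$1060.90 total_interest=$60.90
After 3 (deposit($1000)): balance=$2060.90 total_interest=$60.90
After 4 (year_end (apply 5% annual interest)): balance=$2163.94 total_interest=$163.94
After 5 (withdraw($300)): balance=$1863.94 total_interest=$163.94
After 6 (month_end (apply 3% monthly interest)): balance=$1919.85 total_interest=$219.85
After 7 (year_end (apply 5% annual interest)): balance=$2015.84 total_interest=$315.84
After 8 (month_end (apply 3% monthly interest)): balance=$2076.31 total_interest=$376.31
After 9 (year_end (apply 5% annual interest)): balance=$2180.12 total_interest=$480.12
After 10 (withdraw($50)): balance=$2130.12 total_interest=$480.12
After 11 (deposit($100)): balance=$2230.12 total_interest=$480.12

Answer: 480.12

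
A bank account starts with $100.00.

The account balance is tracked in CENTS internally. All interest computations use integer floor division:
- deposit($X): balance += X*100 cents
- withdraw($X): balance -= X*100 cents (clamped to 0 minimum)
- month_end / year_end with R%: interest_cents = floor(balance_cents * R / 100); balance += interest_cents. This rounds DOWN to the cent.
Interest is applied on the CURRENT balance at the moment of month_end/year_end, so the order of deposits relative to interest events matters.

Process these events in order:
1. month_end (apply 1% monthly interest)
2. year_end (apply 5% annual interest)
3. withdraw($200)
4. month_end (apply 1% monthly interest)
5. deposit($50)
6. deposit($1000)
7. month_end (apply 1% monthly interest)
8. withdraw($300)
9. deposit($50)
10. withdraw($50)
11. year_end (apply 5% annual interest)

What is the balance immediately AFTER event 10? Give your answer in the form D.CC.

After 1 (month_end (apply 1% monthly interest)): balance=$101.00 total_interest=$1.00
After 2 (year_end (apply 5% annual interest)): balance=$106.05 total_interest=$6.05
After 3 (withdraw($200)): balance=$0.00 total_interest=$6.05
After 4 (month_end (apply 1% monthly interest)): balance=$0.00 total_interest=$6.05
After 5 (deposit($50)): balance=$50.00 total_interest=$6.05
After 6 (deposit($1000)): balance=$1050.00 total_interest=$6.05
After 7 (month_end (apply 1% monthly interest)): balance=$1060.50 total_interest=$16.55
After 8 (withdraw($300)): balance=$760.50 total_interest=$16.55
After 9 (deposit($50)): balance=$810.50 total_interest=$16.55
After 10 (withdraw($50)): balance=$760.50 total_interest=$16.55

Answer: 760.50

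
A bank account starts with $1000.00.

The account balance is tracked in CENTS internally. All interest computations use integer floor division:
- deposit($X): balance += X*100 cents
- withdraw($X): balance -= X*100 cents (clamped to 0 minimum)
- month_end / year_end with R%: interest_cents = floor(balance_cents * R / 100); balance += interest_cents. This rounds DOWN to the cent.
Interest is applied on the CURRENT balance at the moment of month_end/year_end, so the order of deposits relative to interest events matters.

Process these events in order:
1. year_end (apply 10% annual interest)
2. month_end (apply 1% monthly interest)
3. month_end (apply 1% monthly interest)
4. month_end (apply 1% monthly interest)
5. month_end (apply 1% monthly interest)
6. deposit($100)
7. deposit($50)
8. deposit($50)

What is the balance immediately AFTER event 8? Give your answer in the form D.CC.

After 1 (year_end (apply 10% annual interest)): balance=$1100.00 total_interest=$100.00
After 2 (month_end (apply 1% monthly interest)): balance=$1111.00 total_interest=$111.00
After 3 (month_end (apply 1% monthly interest)): balance=$1122.11 total_interest=$122.11
After 4 (month_end (apply 1% monthly interest)): balance=$1133.33 total_interest=$133.33
After 5 (month_end (apply 1% monthly interest)): balance=$1144.66 total_interest=$144.66
After 6 (deposit($100)): balance=$1244.66 total_interest=$144.66
After 7 (deposit($50)): balance=$1294.66 total_interest=$144.66
After 8 (deposit($50)): balance=$1344.66 total_interest=$144.66

Answer: 1344.66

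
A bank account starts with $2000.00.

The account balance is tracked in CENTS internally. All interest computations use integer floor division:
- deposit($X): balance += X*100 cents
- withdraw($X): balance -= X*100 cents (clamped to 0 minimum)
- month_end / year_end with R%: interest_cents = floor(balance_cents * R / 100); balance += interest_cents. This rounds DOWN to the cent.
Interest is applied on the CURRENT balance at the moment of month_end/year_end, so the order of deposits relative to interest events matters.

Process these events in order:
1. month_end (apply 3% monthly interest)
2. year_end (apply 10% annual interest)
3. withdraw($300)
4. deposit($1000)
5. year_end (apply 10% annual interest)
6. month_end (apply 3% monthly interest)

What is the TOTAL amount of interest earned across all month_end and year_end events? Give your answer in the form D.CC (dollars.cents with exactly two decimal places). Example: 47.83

Answer: 660.47

Derivation:
After 1 (month_end (apply 3% monthly interest)): balance=$2060.00 total_interest=$60.00
After 2 (year_end (apply 10% annual interest)): balance=$2266.00 total_interest=$266.00
After 3 (withdraw($300)): balance=$1966.00 total_interest=$266.00
After 4 (deposit($1000)): balance=$2966.00 total_interest=$266.00
After 5 (year_end (apply 10% annual interest)): balance=$3262.60 total_interest=$562.60
After 6 (month_end (apply 3% monthly interest)): balance=$3360.47 total_interest=$660.47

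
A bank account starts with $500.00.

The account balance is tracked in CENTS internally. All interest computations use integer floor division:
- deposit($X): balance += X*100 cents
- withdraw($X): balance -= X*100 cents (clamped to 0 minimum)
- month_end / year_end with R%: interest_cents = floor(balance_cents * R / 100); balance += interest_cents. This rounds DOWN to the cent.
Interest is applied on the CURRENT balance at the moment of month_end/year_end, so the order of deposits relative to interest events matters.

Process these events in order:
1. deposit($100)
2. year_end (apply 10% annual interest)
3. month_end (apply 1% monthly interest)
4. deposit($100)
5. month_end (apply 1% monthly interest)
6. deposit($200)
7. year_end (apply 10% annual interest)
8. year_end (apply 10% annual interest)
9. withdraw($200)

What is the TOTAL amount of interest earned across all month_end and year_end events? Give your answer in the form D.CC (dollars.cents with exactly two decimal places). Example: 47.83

Answer: 278.84

Derivation:
After 1 (deposit($100)): balance=$600.00 total_interest=$0.00
After 2 (year_end (apply 10% annual interest)): balance=$660.00 total_interest=$60.00
After 3 (month_end (apply 1% monthly interest)): balance=$666.60 total_interest=$66.60
After 4 (deposit($100)): balance=$766.60 total_interest=$66.60
After 5 (month_end (apply 1% monthly interest)): balance=$774.26 total_interest=$74.26
After 6 (deposit($200)): balance=$974.26 total_interest=$74.26
After 7 (year_end (apply 10% annual interest)): balance=$1071.68 total_interest=$171.68
After 8 (year_end (apply 10% annual interest)): balance=$1178.84 total_interest=$278.84
After 9 (withdraw($200)): balance=$978.84 total_interest=$278.84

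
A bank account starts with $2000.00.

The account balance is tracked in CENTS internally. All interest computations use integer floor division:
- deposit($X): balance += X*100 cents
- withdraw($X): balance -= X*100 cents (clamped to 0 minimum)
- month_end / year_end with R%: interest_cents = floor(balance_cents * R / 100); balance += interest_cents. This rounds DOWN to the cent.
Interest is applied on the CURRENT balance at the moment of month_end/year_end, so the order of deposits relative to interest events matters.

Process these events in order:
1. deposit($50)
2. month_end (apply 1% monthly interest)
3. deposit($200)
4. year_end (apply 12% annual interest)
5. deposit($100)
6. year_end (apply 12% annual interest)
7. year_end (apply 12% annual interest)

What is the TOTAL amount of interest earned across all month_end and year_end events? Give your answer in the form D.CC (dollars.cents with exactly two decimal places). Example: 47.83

Answer: 965.32

Derivation:
After 1 (deposit($50)): balance=$2050.00 total_interest=$0.00
After 2 (month_end (apply 1% monthly interest)): balance=$2070.50 total_interest=$20.50
After 3 (deposit($200)): balance=$2270.50 total_interest=$20.50
After 4 (year_end (apply 12% annual interest)): balance=$2542.96 total_interest=$292.96
After 5 (deposit($100)): balance=$2642.96 total_interest=$292.96
After 6 (year_end (apply 12% annual interest)): balance=$2960.11 total_interest=$610.11
After 7 (year_end (apply 12% annual interest)): balance=$3315.32 total_interest=$965.32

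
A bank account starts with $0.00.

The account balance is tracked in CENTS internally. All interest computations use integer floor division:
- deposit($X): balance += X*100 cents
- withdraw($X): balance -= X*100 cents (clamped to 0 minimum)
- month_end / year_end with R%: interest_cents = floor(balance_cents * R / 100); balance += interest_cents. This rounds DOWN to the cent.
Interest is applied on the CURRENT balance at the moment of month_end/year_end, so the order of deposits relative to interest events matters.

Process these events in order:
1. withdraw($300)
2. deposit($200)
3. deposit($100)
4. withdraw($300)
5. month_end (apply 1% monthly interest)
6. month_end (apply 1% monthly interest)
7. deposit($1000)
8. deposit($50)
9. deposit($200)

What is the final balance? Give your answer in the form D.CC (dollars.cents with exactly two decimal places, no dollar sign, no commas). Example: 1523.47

Answer: 1250.00

Derivation:
After 1 (withdraw($300)): balance=$0.00 total_interest=$0.00
After 2 (deposit($200)): balance=$200.00 total_interest=$0.00
After 3 (deposit($100)): balance=$300.00 total_interest=$0.00
After 4 (withdraw($300)): balance=$0.00 total_interest=$0.00
After 5 (month_end (apply 1% monthly interest)): balance=$0.00 total_interest=$0.00
After 6 (month_end (apply 1% monthly interest)): balance=$0.00 total_interest=$0.00
After 7 (deposit($1000)): balance=$1000.00 total_interest=$0.00
After 8 (deposit($50)): balance=$1050.00 total_interest=$0.00
After 9 (deposit($200)): balance=$1250.00 total_interest=$0.00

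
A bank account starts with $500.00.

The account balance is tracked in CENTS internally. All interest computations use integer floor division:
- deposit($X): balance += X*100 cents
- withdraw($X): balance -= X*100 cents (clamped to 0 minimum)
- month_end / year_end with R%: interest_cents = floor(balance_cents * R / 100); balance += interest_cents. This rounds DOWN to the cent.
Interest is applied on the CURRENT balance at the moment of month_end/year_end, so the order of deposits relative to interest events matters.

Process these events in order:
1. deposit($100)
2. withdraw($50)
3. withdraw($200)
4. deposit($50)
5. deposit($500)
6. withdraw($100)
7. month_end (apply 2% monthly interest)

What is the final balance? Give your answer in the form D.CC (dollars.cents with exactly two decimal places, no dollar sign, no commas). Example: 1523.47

After 1 (deposit($100)): balance=$600.00 total_interest=$0.00
After 2 (withdraw($50)): balance=$550.00 total_interest=$0.00
After 3 (withdraw($200)): balance=$350.00 total_interest=$0.00
After 4 (deposit($50)): balance=$400.00 total_interest=$0.00
After 5 (deposit($500)): balance=$900.00 total_interest=$0.00
After 6 (withdraw($100)): balance=$800.00 total_interest=$0.00
After 7 (month_end (apply 2% monthly interest)): balance=$816.00 total_interest=$16.00

Answer: 816.00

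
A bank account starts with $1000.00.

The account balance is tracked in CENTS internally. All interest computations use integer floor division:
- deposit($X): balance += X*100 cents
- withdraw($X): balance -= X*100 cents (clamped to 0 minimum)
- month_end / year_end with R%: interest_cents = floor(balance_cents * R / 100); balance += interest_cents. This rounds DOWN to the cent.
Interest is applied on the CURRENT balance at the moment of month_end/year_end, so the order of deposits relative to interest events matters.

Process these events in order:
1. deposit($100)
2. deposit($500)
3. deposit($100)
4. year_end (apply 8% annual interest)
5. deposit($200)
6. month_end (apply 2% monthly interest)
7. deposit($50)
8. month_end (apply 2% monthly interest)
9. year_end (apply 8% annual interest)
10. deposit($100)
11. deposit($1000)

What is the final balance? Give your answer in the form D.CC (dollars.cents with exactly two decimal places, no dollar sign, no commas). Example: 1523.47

After 1 (deposit($100)): balance=$1100.00 total_interest=$0.00
After 2 (deposit($500)): balance=$1600.00 total_interest=$0.00
After 3 (deposit($100)): balance=$1700.00 total_interest=$0.00
After 4 (year_end (apply 8% annual interest)): balance=$1836.00 total_interest=$136.00
After 5 (deposit($200)): balance=$2036.00 total_interest=$136.00
After 6 (month_end (apply 2% monthly interest)): balance=$2076.72 total_interest=$176.72
After 7 (deposit($50)): balance=$2126.72 total_interest=$176.72
After 8 (month_end (apply 2% monthly interest)): balance=$2169.25 total_interest=$219.25
After 9 (year_end (apply 8% annual interest)): balance=$2342.79 total_interest=$392.79
After 10 (deposit($100)): balance=$2442.79 total_interest=$392.79
After 11 (deposit($1000)): balance=$3442.79 total_interest=$392.79

Answer: 3442.79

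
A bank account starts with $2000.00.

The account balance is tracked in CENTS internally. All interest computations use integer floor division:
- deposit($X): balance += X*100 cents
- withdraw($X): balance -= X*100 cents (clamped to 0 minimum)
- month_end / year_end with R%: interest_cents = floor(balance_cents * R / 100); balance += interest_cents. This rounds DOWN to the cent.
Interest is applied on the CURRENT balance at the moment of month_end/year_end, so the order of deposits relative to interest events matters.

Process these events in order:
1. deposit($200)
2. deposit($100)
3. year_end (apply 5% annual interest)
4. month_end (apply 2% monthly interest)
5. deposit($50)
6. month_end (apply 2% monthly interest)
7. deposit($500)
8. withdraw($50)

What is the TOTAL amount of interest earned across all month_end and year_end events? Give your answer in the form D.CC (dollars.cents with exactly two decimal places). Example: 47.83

Answer: 213.56

Derivation:
After 1 (deposit($200)): balance=$2200.00 total_interest=$0.00
After 2 (deposit($100)): balance=$2300.00 total_interest=$0.00
After 3 (year_end (apply 5% annual interest)): balance=$2415.00 total_interest=$115.00
After 4 (month_end (apply 2% monthly interest)): balance=$2463.30 total_interest=$163.30
After 5 (deposit($50)): balance=$2513.30 total_interest=$163.30
After 6 (month_end (apply 2% monthly interest)): balance=$2563.56 total_interest=$213.56
After 7 (deposit($500)): balance=$3063.56 total_interest=$213.56
After 8 (withdraw($50)): balance=$3013.56 total_interest=$213.56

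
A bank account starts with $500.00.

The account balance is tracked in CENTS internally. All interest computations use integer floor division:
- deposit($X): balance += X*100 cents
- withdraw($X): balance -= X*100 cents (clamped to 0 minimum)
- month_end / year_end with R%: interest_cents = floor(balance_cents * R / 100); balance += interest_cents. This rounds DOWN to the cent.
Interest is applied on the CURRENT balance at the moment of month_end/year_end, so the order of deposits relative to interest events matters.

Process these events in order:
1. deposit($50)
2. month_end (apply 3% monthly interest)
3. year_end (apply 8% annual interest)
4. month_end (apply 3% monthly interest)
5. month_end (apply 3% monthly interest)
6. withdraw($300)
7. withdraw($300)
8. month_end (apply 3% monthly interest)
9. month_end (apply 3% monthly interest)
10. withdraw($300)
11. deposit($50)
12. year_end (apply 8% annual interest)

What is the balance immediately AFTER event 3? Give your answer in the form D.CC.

After 1 (deposit($50)): balance=$550.00 total_interest=$0.00
After 2 (month_end (apply 3% monthly interest)): balance=$566.50 total_interest=$16.50
After 3 (year_end (apply 8% annual interest)): balance=$611.82 total_interest=$61.82

Answer: 611.82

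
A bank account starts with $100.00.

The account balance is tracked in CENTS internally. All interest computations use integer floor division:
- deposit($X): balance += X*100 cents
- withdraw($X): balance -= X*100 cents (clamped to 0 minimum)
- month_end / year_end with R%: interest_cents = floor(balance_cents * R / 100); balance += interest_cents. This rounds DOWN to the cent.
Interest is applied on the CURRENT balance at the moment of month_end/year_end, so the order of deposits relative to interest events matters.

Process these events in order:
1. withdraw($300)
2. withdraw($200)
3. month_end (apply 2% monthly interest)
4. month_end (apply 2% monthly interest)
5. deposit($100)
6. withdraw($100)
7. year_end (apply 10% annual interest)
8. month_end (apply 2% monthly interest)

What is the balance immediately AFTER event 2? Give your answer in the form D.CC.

Answer: 0.00

Derivation:
After 1 (withdraw($300)): balance=$0.00 total_interest=$0.00
After 2 (withdraw($200)): balance=$0.00 total_interest=$0.00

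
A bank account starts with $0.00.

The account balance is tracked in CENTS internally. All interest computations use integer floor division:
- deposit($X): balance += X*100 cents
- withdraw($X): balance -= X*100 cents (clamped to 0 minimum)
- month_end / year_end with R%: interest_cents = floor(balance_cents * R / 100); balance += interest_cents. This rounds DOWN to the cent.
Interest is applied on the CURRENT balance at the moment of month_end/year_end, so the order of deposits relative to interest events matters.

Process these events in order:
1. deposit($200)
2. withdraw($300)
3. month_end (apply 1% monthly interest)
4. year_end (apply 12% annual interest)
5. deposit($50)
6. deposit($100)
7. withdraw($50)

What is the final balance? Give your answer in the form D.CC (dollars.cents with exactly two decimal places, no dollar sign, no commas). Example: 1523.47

Answer: 100.00

Derivation:
After 1 (deposit($200)): balance=$200.00 total_interest=$0.00
After 2 (withdraw($300)): balance=$0.00 total_interest=$0.00
After 3 (month_end (apply 1% monthly interest)): balance=$0.00 total_interest=$0.00
After 4 (year_end (apply 12% annual interest)): balance=$0.00 total_interest=$0.00
After 5 (deposit($50)): balance=$50.00 total_interest=$0.00
After 6 (deposit($100)): balance=$150.00 total_interest=$0.00
After 7 (withdraw($50)): balance=$100.00 total_interest=$0.00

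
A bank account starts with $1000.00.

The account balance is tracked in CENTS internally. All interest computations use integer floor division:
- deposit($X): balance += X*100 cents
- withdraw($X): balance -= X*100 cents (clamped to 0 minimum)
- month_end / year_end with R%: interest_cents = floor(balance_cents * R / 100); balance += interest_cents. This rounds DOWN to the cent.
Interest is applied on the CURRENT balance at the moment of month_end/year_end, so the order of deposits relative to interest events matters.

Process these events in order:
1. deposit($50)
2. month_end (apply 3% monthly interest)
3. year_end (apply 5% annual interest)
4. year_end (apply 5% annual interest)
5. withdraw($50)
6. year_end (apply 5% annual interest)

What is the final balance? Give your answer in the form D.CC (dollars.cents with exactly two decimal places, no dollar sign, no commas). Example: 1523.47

Answer: 1199.45

Derivation:
After 1 (deposit($50)): balance=$1050.00 total_interest=$0.00
After 2 (month_end (apply 3% monthly interest)): balance=$1081.50 total_interest=$31.50
After 3 (year_end (apply 5% annual interest)): balance=$1135.57 total_interest=$85.57
After 4 (year_end (apply 5% annual interest)): balance=$1192.34 total_interest=$142.34
After 5 (withdraw($50)): balance=$1142.34 total_interest=$142.34
After 6 (year_end (apply 5% annual interest)): balance=$1199.45 total_interest=$199.45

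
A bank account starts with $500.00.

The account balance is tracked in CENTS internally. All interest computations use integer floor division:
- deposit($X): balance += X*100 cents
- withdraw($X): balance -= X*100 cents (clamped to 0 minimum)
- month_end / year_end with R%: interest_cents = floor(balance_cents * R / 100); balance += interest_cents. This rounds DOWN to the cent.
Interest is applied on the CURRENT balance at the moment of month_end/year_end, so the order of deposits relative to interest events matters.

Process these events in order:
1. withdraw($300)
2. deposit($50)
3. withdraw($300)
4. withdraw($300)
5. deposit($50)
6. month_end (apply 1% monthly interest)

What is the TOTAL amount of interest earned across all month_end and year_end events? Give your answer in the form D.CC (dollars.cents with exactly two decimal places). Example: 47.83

After 1 (withdraw($300)): balance=$200.00 total_interest=$0.00
After 2 (deposit($50)): balance=$250.00 total_interest=$0.00
After 3 (withdraw($300)): balance=$0.00 total_interest=$0.00
After 4 (withdraw($300)): balance=$0.00 total_interest=$0.00
After 5 (deposit($50)): balance=$50.00 total_interest=$0.00
After 6 (month_end (apply 1% monthly interest)): balance=$50.50 total_interest=$0.50

Answer: 0.50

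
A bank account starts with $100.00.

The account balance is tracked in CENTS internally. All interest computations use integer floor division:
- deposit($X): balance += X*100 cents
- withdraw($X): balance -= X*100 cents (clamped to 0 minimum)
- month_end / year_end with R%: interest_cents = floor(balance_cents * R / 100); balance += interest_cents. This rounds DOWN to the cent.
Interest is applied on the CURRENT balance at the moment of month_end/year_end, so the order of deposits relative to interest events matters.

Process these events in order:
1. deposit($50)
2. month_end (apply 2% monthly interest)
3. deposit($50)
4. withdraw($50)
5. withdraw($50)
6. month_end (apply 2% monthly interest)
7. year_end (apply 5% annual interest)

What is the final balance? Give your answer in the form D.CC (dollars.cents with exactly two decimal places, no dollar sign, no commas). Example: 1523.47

Answer: 110.31

Derivation:
After 1 (deposit($50)): balance=$150.00 total_interest=$0.00
After 2 (month_end (apply 2% monthly interest)): balance=$153.00 total_interest=$3.00
After 3 (deposit($50)): balance=$203.00 total_interest=$3.00
After 4 (withdraw($50)): balance=$153.00 total_interest=$3.00
After 5 (withdraw($50)): balance=$103.00 total_interest=$3.00
After 6 (month_end (apply 2% monthly interest)): balance=$105.06 total_interest=$5.06
After 7 (year_end (apply 5% annual interest)): balance=$110.31 total_interest=$10.31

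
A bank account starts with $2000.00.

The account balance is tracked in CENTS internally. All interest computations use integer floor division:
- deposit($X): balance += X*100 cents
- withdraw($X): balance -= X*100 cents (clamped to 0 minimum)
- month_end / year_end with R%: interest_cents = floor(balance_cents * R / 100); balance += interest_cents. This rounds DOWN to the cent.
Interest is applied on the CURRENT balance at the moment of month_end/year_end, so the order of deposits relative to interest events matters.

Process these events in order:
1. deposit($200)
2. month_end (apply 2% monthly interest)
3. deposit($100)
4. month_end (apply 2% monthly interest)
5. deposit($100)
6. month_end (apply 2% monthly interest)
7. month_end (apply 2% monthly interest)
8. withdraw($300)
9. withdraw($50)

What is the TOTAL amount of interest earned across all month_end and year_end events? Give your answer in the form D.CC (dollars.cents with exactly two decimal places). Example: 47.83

After 1 (deposit($200)): balance=$2200.00 total_interest=$0.00
After 2 (month_end (apply 2% monthly interest)): balance=$2244.00 total_interest=$44.00
After 3 (deposit($100)): balance=$2344.00 total_interest=$44.00
After 4 (month_end (apply 2% monthly interest)): balance=$2390.88 total_interest=$90.88
After 5 (deposit($100)): balance=$2490.88 total_interest=$90.88
After 6 (month_end (apply 2% monthly interest)): balance=$2540.69 total_interest=$140.69
After 7 (month_end (apply 2% monthly interest)): balance=$2591.50 total_interest=$191.50
After 8 (withdraw($300)): balance=$2291.50 total_interest=$191.50
After 9 (withdraw($50)): balance=$2241.50 total_interest=$191.50

Answer: 191.50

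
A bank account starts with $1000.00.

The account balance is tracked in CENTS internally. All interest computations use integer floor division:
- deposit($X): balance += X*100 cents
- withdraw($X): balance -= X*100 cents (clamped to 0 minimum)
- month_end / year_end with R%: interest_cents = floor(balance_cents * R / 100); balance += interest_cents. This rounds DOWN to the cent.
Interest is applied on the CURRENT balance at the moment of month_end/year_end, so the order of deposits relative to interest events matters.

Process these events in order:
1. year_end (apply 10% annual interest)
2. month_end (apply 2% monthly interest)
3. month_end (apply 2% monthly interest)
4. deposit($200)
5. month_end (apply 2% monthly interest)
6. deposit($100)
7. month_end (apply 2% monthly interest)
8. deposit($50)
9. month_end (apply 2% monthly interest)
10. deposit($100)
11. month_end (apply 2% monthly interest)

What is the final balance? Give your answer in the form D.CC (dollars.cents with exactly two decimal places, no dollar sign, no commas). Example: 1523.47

Answer: 1715.38

Derivation:
After 1 (year_end (apply 10% annual interest)): balance=$1100.00 total_interest=$100.00
After 2 (month_end (apply 2% monthly interest)): balance=$1122.00 total_interest=$122.00
After 3 (month_end (apply 2% monthly interest)): balance=$1144.44 total_interest=$144.44
After 4 (deposit($200)): balance=$1344.44 total_interest=$144.44
After 5 (month_end (apply 2% monthly interest)): balance=$1371.32 total_interest=$171.32
After 6 (deposit($100)): balance=$1471.32 total_interest=$171.32
After 7 (month_end (apply 2% monthly interest)): balance=$1500.74 total_interest=$200.74
After 8 (deposit($50)): balance=$1550.74 total_interest=$200.74
After 9 (month_end (apply 2% monthly interest)): balance=$1581.75 total_interest=$231.75
After 10 (deposit($100)): balance=$1681.75 total_interest=$231.75
After 11 (month_end (apply 2% monthly interest)): balance=$1715.38 total_interest=$265.38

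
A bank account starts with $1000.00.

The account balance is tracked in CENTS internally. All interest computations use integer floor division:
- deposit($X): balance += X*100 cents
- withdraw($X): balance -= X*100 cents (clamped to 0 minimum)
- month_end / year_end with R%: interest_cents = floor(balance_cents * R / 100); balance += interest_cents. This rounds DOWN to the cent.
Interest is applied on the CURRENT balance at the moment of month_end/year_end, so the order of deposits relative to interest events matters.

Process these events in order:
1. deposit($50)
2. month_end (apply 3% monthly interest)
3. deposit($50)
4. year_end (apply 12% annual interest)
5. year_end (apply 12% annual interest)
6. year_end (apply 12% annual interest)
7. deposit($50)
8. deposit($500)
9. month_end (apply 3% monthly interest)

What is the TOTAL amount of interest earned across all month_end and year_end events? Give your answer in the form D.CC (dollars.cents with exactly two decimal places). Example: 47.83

Answer: 553.86

Derivation:
After 1 (deposit($50)): balance=$1050.00 total_interest=$0.00
After 2 (month_end (apply 3% monthly interest)): balance=$1081.50 total_interest=$31.50
After 3 (deposit($50)): balance=$1131.50 total_interest=$31.50
After 4 (year_end (apply 12% annual interest)): balance=$1267.28 total_interest=$167.28
After 5 (year_end (apply 12% annual interest)): balance=$1419.35 total_interest=$319.35
After 6 (year_end (apply 12% annual interest)): balance=$1589.67 total_interest=$489.67
After 7 (deposit($50)): balance=$1639.67 total_interest=$489.67
After 8 (deposit($500)): balance=$2139.67 total_interest=$489.67
After 9 (month_end (apply 3% monthly interest)): balance=$2203.86 total_interest=$553.86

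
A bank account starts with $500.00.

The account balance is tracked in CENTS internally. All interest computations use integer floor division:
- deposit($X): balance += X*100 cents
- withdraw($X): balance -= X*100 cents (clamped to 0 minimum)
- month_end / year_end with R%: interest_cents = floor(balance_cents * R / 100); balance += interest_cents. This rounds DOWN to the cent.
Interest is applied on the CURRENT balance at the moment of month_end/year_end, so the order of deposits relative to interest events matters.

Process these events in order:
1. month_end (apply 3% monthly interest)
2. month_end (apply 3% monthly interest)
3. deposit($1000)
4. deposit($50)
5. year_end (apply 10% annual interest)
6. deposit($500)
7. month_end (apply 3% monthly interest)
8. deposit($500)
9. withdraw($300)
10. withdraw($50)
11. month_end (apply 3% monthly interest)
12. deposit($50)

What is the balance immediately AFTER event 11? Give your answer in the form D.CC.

Answer: 2529.30

Derivation:
After 1 (month_end (apply 3% monthly interest)): balance=$515.00 total_interest=$15.00
After 2 (month_end (apply 3% monthly interest)): balance=$530.45 total_interest=$30.45
After 3 (deposit($1000)): balance=$1530.45 total_interest=$30.45
After 4 (deposit($50)): balance=$1580.45 total_interest=$30.45
After 5 (year_end (apply 10% annual interest)): balance=$1738.49 total_interest=$188.49
After 6 (deposit($500)): balance=$2238.49 total_interest=$188.49
After 7 (month_end (apply 3% monthly interest)): balance=$2305.64 total_interest=$255.64
After 8 (deposit($500)): balance=$2805.64 total_interest=$255.64
After 9 (withdraw($300)): balance=$2505.64 total_interest=$255.64
After 10 (withdraw($50)): balance=$2455.64 total_interest=$255.64
After 11 (month_end (apply 3% monthly interest)): balance=$2529.30 total_interest=$329.30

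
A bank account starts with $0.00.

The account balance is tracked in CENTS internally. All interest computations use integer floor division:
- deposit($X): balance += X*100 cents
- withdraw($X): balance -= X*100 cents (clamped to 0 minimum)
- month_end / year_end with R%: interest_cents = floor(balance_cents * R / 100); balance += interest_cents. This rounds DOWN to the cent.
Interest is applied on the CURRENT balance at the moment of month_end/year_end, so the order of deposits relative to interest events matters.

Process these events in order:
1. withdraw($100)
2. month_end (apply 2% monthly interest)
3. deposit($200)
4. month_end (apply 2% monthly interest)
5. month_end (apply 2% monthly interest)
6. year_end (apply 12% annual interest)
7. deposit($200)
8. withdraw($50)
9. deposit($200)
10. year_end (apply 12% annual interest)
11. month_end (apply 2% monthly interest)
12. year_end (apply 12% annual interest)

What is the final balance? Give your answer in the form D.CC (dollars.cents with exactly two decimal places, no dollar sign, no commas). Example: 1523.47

After 1 (withdraw($100)): balance=$0.00 total_interest=$0.00
After 2 (month_end (apply 2% monthly interest)): balance=$0.00 total_interest=$0.00
After 3 (deposit($200)): balance=$200.00 total_interest=$0.00
After 4 (month_end (apply 2% monthly interest)): balance=$204.00 total_interest=$4.00
After 5 (month_end (apply 2% monthly interest)): balance=$208.08 total_interest=$8.08
After 6 (year_end (apply 12% annual interest)): balance=$233.04 total_interest=$33.04
After 7 (deposit($200)): balance=$433.04 total_interest=$33.04
After 8 (withdraw($50)): balance=$383.04 total_interest=$33.04
After 9 (deposit($200)): balance=$583.04 total_interest=$33.04
After 10 (year_end (apply 12% annual interest)): balance=$653.00 total_interest=$103.00
After 11 (month_end (apply 2% monthly interest)): balance=$666.06 total_interest=$116.06
After 12 (year_end (apply 12% annual interest)): balance=$745.98 total_interest=$195.98

Answer: 745.98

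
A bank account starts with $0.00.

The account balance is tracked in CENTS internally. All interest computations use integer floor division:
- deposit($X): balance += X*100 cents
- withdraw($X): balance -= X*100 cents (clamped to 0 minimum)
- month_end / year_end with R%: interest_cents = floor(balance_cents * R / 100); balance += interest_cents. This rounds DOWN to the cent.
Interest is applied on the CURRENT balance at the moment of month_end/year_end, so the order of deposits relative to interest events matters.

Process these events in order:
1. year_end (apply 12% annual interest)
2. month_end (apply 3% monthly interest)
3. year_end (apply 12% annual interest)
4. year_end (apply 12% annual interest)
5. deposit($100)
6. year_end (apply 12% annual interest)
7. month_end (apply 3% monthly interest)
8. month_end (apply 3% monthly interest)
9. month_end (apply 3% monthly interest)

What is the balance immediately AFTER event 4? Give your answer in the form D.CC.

After 1 (year_end (apply 12% annual interest)): balance=$0.00 total_interest=$0.00
After 2 (month_end (apply 3% monthly interest)): balance=$0.00 total_interest=$0.00
After 3 (year_end (apply 12% annual interest)): balance=$0.00 total_interest=$0.00
After 4 (year_end (apply 12% annual interest)): balance=$0.00 total_interest=$0.00

Answer: 0.00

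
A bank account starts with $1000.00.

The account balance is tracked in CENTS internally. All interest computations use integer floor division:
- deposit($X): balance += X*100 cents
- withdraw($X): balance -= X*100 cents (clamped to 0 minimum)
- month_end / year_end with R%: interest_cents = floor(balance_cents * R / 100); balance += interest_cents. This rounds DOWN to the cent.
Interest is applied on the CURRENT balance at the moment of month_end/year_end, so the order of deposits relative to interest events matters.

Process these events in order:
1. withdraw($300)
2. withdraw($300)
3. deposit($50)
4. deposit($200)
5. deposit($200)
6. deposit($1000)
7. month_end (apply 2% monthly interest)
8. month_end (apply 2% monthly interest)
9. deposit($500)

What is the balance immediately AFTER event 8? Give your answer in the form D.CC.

After 1 (withdraw($300)): balance=$700.00 total_interest=$0.00
After 2 (withdraw($300)): balance=$400.00 total_interest=$0.00
After 3 (deposit($50)): balance=$450.00 total_interest=$0.00
After 4 (deposit($200)): balance=$650.00 total_interest=$0.00
After 5 (deposit($200)): balance=$850.00 total_interest=$0.00
After 6 (deposit($1000)): balance=$1850.00 total_interest=$0.00
After 7 (month_end (apply 2% monthly interest)): balance=$1887.00 total_interest=$37.00
After 8 (month_end (apply 2% monthly interest)): balance=$1924.74 total_interest=$74.74

Answer: 1924.74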